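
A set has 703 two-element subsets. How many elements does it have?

n(n−1)/2 = 703 ⇒ n(n−1) = 1406. Since 38·37 = 1406, n = 38.

38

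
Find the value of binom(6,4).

C(6,4) = C(6,2) by symmetry.
C(6,2) = (6·5) / 2! = 30 / 2 = 15.

15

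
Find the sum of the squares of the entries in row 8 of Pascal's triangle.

12870

By Vandermonde's identity, Σ C(8,k)² = C(16,8) = 12870.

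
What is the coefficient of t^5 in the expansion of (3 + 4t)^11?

The general term is C(11,j)·(3)^j·(4t)^(11-j); the t^5 term has j = 6.
C(11,6) = 462.
Coefficient = C(11,6) · 3^6 · 4^5 = 462 · 729 · 1024 = 344881152.

344881152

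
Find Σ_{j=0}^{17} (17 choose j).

131072

Setting x = 1 in (1+x)^17 gives Σ C(17,j) = 2^17 = 131072.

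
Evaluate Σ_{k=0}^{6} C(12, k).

2510

1 + 12 + 66 + 220 + 495 + 792 + 924 = 2510.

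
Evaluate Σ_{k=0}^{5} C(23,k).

1 + 23 + 253 + 1771 + 8855 + 33649 = 44552.

44552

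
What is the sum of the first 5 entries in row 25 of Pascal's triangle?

1 + 25 + 300 + 2300 + 12650 = 15276.

15276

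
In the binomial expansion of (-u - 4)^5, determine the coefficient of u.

-1280

The general term is C(5,j)·(-u)^j·(-4)^(5-j); the u^1 term has j = 1.
C(5,1) = 5.
Coefficient = C(5,1) · (-1)^1 · (-4)^4 = 5 · (-1) · 256 = -1280.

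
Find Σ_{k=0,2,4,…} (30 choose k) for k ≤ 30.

536870912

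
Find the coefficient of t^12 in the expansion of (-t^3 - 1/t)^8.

56

General term: C(8,j)·(-t^3)^j·(-1/t)^(8-j), with t-exponent 3j − 1(8−j) = 4j − 8.
Set 4j − 8 = 12: j = 5.
C(8,5) = 56; (-1)^5 = -1; (-1)^3 = -1.
Coefficient = 56 · (-1) · (-1) = 56.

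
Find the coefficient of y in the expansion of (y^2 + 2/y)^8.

1792

General term: C(8,j)·(y^2)^j·(2/y)^(8-j), with y-exponent 2j − 1(8−j) = 3j − 8.
Set 3j − 8 = 1: j = 3.
C(8,3) = 56; 1^3 = 1; 2^5 = 32.
Coefficient = 56 · 1 · 32 = 1792.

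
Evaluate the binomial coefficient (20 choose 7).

C(20,7) = (20·19·18·17·16·15·14) / 7! = 390700800 / 5040 = 77520.

77520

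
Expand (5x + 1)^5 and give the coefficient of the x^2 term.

The general term is C(5,j)·(5x)^j·(1)^(5-j); the x^2 term has j = 2.
C(5,2) = 10.
Coefficient = C(5,2) · 5^2 = 10 · 25 = 250.

250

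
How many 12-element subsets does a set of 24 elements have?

C(24,12) = (24·23·22·21·20·19·18·17·16·15·14·13) / 12! = 1295295050649600 / 479001600 = 2704156.

2704156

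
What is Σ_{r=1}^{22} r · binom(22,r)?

46137344

Differentiating (1+x)^22 and setting x=1: Σ r·C(22,r) = 22·2^21 = 46137344.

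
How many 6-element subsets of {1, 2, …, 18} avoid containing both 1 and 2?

16744

All 6-subsets: C(18,6) = 18564. Those containing both fixed elements: C(16,4) = 1820.
18564 − 1820 = 16744.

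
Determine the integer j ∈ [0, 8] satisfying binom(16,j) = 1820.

4

C(16,j) increases on 0 ≤ j ≤ 8. C(16,3) = 560 and C(16,4) = 1820, so j = 4.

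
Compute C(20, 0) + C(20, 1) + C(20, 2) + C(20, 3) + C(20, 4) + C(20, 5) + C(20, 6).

1 + 20 + 190 + 1140 + 4845 + 15504 + 38760 = 60460.

60460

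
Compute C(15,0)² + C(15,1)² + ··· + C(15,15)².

155117520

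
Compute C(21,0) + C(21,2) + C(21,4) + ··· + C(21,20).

1048576

Even-j terms of row 21 sum to 2^20 = 1048576.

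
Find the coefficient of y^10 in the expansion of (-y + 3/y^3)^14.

General term: C(14,j)·(-y)^j·(3/y^3)^(14-j), with y-exponent 1j − 3(14−j) = 4j − 42.
Set 4j − 42 = 10: j = 13.
C(14,13) = 14; (-1)^13 = -1; 3^1 = 3.
Coefficient = 14 · (-1) · 3 = -42.

-42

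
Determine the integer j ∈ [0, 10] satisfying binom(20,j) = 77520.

7

C(20,j) increases on 0 ≤ j ≤ 10. C(20,6) = 38760 and C(20,7) = 77520, so j = 7.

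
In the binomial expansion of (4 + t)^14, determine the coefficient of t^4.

The general term is C(14,j)·(4)^j·(t)^(14-j); the t^4 term has j = 10.
C(14,10) = 1001.
Coefficient = C(14,10) · 4^10 = 1001 · 1048576 = 1049624576.

1049624576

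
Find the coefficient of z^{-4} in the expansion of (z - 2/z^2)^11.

-14784

General term: C(11,j)·(z)^j·(-2/z^2)^(11-j), with z-exponent 1j − 2(11−j) = 3j − 22.
Set 3j − 22 = -4: j = 6.
C(11,6) = 462; 1^6 = 1; (-2)^5 = -32.
Coefficient = 462 · 1 · (-32) = -14784.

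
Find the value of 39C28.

C(39,28) = C(39,11) by symmetry.
C(39,11) = (39·38·37·36·35·34·33·32·31·30·29) / 11! = 66902793897139200 / 39916800 = 1676056044.

1676056044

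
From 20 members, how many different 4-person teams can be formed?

4845

This is C(20,4) = 4845.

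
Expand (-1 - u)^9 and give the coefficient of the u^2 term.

The general term is C(9,j)·(-1)^j·(-u)^(9-j); the u^2 term has j = 7.
C(9,7) = 36.
Coefficient = C(9,7) · (-1)^7 = 36 · (-1) = -36.

-36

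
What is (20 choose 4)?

C(20,4) = (20·19·18·17) / 4! = 116280 / 24 = 4845.

4845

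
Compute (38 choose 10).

472733756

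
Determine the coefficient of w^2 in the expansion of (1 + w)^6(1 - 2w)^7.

15

Coefficient of w^2 = Σ_{j} C(6,j)·1^j·C(7,2-j)·(-2)^(2-j) for j from 0 to 2.
= 84 + (-84) + 15 = 15.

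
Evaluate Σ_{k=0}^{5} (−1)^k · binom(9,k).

-56

The partial alternating sum Σ_{k=0}^{5} (−1)^k C(9,k) = (−1)^5 C(8,5) = -56.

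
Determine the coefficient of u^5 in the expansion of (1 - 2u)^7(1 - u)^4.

-4942

Coefficient of u^5 = Σ_{j} C(7,j)·(-2)^j·C(4,5-j)·(-1)^(5-j) for j from 1 to 5.
= (-14) + (-336) + (-1680) + (-2240) + (-672) = -4942.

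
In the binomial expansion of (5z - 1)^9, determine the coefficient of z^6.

-1312500

The general term is C(9,j)·(5z)^j·(-1)^(9-j); the z^6 term has j = 6.
C(9,6) = 84.
Coefficient = C(9,6) · 5^6 · (-1)^3 = 84 · 15625 · (-1) = -1312500.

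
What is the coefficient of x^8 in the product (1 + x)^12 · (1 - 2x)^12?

Coefficient of x^8 = Σ_{j} C(12,j)·1^j·C(12,8-j)·(-2)^(8-j) for j from 0 to 8.
= 126720 + (-1216512) + 3902976 + (-5575680) + 3920400 + (-1393920) + 243936 + (-19008) + 495 = -10593.

-10593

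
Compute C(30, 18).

C(30,18) = C(30,12) by symmetry.
C(30,12) = (30·29·28·27·26·25·24·23·22·21·20·19) / 12! = 41430393164160000 / 479001600 = 86493225.

86493225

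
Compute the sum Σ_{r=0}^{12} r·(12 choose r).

24576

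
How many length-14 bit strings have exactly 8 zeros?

3003

Choose the 8 positions: C(14,8) = 3003.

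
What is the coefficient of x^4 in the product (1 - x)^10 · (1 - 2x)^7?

9030

Coefficient of x^4 = Σ_{j} C(10,j)·(-1)^j·C(7,4-j)·(-2)^(4-j) for j from 0 to 4.
= 560 + 2800 + 3780 + 1680 + 210 = 9030.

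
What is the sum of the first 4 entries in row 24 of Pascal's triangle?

2325

1 + 24 + 276 + 2024 = 2325.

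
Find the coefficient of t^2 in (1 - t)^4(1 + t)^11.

Coefficient of t^2 = Σ_{j} C(4,j)·(-1)^j·C(11,2-j)·1^(2-j) for j from 0 to 2.
= 55 + (-44) + 6 = 17.

17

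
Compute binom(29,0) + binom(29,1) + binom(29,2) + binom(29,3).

4090

1 + 29 + 406 + 3654 = 4090.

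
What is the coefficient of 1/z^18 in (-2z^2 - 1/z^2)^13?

-312

General term: C(13,j)·(-2z^2)^j·(-1/z^2)^(13-j), with z-exponent 2j − 2(13−j) = 4j − 26.
Set 4j − 26 = -18: j = 2.
C(13,2) = 78; (-2)^2 = 4; (-1)^11 = -1.
Coefficient = 78 · 4 · (-1) = -312.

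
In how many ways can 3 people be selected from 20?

This is C(20,3) = 1140.

1140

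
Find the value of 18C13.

8568

C(18,13) = C(18,5) by symmetry.
C(18,5) = (18·17·16·15·14) / 5! = 1028160 / 120 = 8568.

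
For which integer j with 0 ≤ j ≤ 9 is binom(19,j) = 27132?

C(19,j) increases on 0 ≤ j ≤ 9. C(19,5) = 11628 and C(19,6) = 27132, so j = 6.

6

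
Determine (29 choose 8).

4292145

C(29,8) = (29·28·27·26·25·24·23·22) / 8! = 173059286400 / 40320 = 4292145.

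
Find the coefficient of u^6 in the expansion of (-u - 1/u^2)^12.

66

General term: C(12,j)·(-u)^j·(-1/u^2)^(12-j), with u-exponent 1j − 2(12−j) = 3j − 24.
Set 3j − 24 = 6: j = 10.
C(12,10) = 66; (-1)^10 = 1; (-1)^2 = 1.
Coefficient = 66 · 1 · 1 = 66.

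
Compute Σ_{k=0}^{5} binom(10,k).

1 + 10 + 45 + 120 + 210 + 252 = 638.

638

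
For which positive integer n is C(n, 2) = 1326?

n(n−1)/2 = 1326 ⇒ n(n−1) = 2652. Since 52·51 = 2652, n = 52.

52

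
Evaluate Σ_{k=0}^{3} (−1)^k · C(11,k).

-120

The partial alternating sum Σ_{k=0}^{3} (−1)^k C(11,k) = (−1)^3 C(10,3) = -120.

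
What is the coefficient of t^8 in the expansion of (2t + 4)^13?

337379328

The general term is C(13,j)·(2t)^j·(4)^(13-j); the t^8 term has j = 8.
C(13,8) = 1287.
Coefficient = C(13,8) · 2^8 · 4^5 = 1287 · 256 · 1024 = 337379328.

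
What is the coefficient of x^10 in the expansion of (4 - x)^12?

The general term is C(12,j)·(4)^j·(-x)^(12-j); the x^10 term has j = 2.
C(12,2) = 66.
Coefficient = C(12,2) · 4^2 = 66 · 16 = 1056.

1056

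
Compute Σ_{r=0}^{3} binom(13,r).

378

1 + 13 + 78 + 286 = 378.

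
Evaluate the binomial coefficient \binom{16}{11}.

C(16,11) = C(16,5) by symmetry.
C(16,5) = (16·15·14·13·12) / 5! = 524160 / 120 = 4368.

4368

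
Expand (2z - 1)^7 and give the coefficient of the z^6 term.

The general term is C(7,j)·(2z)^j·(-1)^(7-j); the z^6 term has j = 6.
C(7,6) = 7.
Coefficient = C(7,6) · 2^6 · (-1)^1 = 7 · 64 · (-1) = -448.

-448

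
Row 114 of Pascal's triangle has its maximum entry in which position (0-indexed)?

C(114,j) is maximized at j = 114/2 = 57.

57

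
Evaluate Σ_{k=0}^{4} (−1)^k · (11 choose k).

The partial alternating sum Σ_{k=0}^{4} (−1)^k C(11,k) = (−1)^4 C(10,4) = 210.

210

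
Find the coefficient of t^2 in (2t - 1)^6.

60

The general term is C(6,j)·(2t)^j·(-1)^(6-j); the t^2 term has j = 2.
C(6,2) = 15.
Coefficient = C(6,2) · 2^2 = 15 · 4 = 60.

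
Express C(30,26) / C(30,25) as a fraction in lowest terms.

5/26

C(n,k+1)/C(n,k) = (n−k)/(k+1) = (30−25)/(25+1) = 5/26.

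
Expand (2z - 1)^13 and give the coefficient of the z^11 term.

The general term is C(13,j)·(2z)^j·(-1)^(13-j); the z^11 term has j = 11.
C(13,11) = 78.
Coefficient = C(13,11) · 2^11 = 78 · 2048 = 159744.

159744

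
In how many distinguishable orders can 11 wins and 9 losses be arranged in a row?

Choose positions for the wins: C(20,11) = 167960.

167960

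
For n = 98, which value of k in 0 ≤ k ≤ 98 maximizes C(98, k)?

C(98,k) is maximized at k = 98/2 = 49.

49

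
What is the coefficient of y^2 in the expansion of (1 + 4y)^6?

240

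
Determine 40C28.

C(40,28) = C(40,12) by symmetry.
C(40,12) = (40·39·38·37·36·35·34·33·32·31·30·29) / 12! = 2676111755885568000 / 479001600 = 5586853480.

5586853480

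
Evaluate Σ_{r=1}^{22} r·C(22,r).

46137344

Since r·C(22,r) = 22·C(21,r−1), the sum is 22·2^21 = 22·2097152 = 46137344.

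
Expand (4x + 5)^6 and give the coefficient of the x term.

The general term is C(6,j)·(4x)^j·(5)^(6-j); the x^1 term has j = 1.
C(6,1) = 6.
Coefficient = C(6,1) · 4^1 · 5^5 = 6 · 4 · 3125 = 75000.

75000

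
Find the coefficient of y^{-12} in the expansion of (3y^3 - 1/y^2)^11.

General term: C(11,j)·(3y^3)^j·(-1/y^2)^(11-j), with y-exponent 3j − 2(11−j) = 5j − 22.
Set 5j − 22 = -12: j = 2.
C(11,2) = 55; 3^2 = 9; (-1)^9 = -1.
Coefficient = 55 · 9 · (-1) = -495.

-495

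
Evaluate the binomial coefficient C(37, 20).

15905368710

C(37,20) = C(37,17) by symmetry.
C(37,17) = (37·36·35·34·33·32·31·30·29·28·27·26·25·24·23·22·21) / 17! = 5657339689378493276160000 / 355687428096000 = 15905368710.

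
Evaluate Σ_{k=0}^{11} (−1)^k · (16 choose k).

-1365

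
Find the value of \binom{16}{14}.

120

C(16,14) = C(16,2) by symmetry.
C(16,2) = (16·15) / 2! = 240 / 2 = 120.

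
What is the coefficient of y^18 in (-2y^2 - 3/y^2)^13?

General term: C(13,j)·(-2y^2)^j·(-3/y^2)^(13-j), with y-exponent 2j − 2(13−j) = 4j − 26.
Set 4j − 26 = 18: j = 11.
C(13,11) = 78; (-2)^11 = -2048; (-3)^2 = 9.
Coefficient = 78 · (-2048) · 9 = -1437696.

-1437696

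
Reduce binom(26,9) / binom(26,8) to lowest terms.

C(n,k+1)/C(n,k) = (n−k)/(k+1) = (26−8)/(8+1) = 18/9 = 2.

2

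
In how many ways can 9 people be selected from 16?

This is C(16,9) = 11440.

11440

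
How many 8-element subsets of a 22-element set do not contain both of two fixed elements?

All 8-subsets: C(22,8) = 319770. Those containing both fixed elements: C(20,6) = 38760.
319770 − 38760 = 281010.

281010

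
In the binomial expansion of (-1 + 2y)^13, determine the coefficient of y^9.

366080

The general term is C(13,j)·(-1)^j·(2y)^(13-j); the y^9 term has j = 4.
C(13,4) = 715.
Coefficient = C(13,4) · 2^9 = 715 · 512 = 366080.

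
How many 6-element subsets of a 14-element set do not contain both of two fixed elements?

2508

All 6-subsets: C(14,6) = 3003. Those containing both fixed elements: C(12,4) = 495.
3003 − 495 = 2508.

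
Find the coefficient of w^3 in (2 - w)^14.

-745472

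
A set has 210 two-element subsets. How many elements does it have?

n(n−1)/2 = 210 ⇒ n(n−1) = 420. Since 21·20 = 420, n = 21.

21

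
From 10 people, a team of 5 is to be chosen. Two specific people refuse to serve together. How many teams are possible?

All 5-subsets: C(10,5) = 252. Those containing both fixed elements: C(8,3) = 56.
252 − 56 = 196.

196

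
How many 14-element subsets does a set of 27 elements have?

20058300

C(27,14) = C(27,13) by symmetry.
C(27,13) = (27·26·25·24·23·22·21·20·19·18·17·16·15) / 13! = 124903451312640000 / 6227020800 = 20058300.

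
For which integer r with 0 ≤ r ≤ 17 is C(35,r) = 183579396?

10

C(35,r) increases on 0 ≤ r ≤ 17. C(35,9) = 70607460 and C(35,10) = 183579396, so r = 10.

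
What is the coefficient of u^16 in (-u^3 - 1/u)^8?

28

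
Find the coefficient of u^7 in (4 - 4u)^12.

The general term is C(12,j)·(4)^j·(-4u)^(12-j); the u^7 term has j = 5.
C(12,5) = 792.
Coefficient = C(12,5) · 4^5 · (-4)^7 = 792 · 1024 · (-16384) = -13287555072.

-13287555072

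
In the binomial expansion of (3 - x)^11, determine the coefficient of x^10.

The general term is C(11,j)·(3)^j·(-x)^(11-j); the x^10 term has j = 1.
C(11,1) = 11.
Coefficient = C(11,1) · 3^1 = 11 · 3 = 33.

33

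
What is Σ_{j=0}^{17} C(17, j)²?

Σ C(17,j)² is the coefficient of x^17 in (1+x)^17(1+x)^17 = (1+x)^34, i.e. C(34,17) = 2333606220.

2333606220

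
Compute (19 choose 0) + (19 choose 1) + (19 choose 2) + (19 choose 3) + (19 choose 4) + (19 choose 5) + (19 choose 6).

43796

1 + 19 + 171 + 969 + 3876 + 11628 + 27132 = 43796.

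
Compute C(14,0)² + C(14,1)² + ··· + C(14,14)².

40116600

Σ C(14,i)² is the coefficient of x^14 in (1+x)^14(1+x)^14 = (1+x)^28, i.e. C(28,14) = 40116600.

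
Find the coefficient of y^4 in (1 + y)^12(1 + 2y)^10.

Coefficient of y^4 = Σ_{j} C(12,j)·1^j·C(10,4-j)·2^(4-j) for j from 0 to 4.
= 3360 + 11520 + 11880 + 4400 + 495 = 31655.

31655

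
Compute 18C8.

43758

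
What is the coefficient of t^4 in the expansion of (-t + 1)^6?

15

The general term is C(6,j)·(-t)^j·(1)^(6-j); the t^4 term has j = 4.
C(6,4) = 15.
Coefficient = C(6,4) = 15.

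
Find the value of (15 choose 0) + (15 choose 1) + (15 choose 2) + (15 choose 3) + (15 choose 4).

1941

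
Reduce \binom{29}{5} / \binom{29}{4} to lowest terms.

5

C(n,k+1)/C(n,k) = (n−k)/(k+1) = (29−4)/(4+1) = 25/5 = 5.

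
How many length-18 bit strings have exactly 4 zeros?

Choose the 4 positions: C(18,4) = 3060.

3060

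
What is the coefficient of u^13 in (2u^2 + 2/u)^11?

337920

General term: C(11,j)·(2u^2)^j·(2/u)^(11-j), with u-exponent 2j − 1(11−j) = 3j − 11.
Set 3j − 11 = 13: j = 8.
C(11,8) = 165; 2^8 = 256; 2^3 = 8.
Coefficient = 165 · 256 · 8 = 337920.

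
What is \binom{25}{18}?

480700

C(25,18) = C(25,7) by symmetry.
C(25,7) = (25·24·23·22·21·20·19) / 7! = 2422728000 / 5040 = 480700.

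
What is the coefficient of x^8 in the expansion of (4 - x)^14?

The general term is C(14,j)·(4)^j·(-x)^(14-j); the x^8 term has j = 6.
C(14,6) = 3003.
Coefficient = C(14,6) · 4^6 = 3003 · 4096 = 12300288.

12300288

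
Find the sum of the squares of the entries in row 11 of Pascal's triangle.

Σ C(11,j)² is the coefficient of x^11 in (1+x)^11(1+x)^11 = (1+x)^22, i.e. C(22,11) = 705432.

705432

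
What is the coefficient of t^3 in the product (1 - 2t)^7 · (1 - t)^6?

-1014

Coefficient of t^3 = Σ_{j} C(7,j)·(-2)^j·C(6,3-j)·(-1)^(3-j) for j from 0 to 3.
= (-20) + (-210) + (-504) + (-280) = -1014.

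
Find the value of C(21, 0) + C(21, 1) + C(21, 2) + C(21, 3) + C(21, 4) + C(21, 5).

1 + 21 + 210 + 1330 + 5985 + 20349 = 27896.

27896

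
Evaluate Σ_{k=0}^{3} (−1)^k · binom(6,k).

The partial alternating sum Σ_{k=0}^{3} (−1)^k C(6,k) = (−1)^3 C(5,3) = -10.

-10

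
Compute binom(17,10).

19448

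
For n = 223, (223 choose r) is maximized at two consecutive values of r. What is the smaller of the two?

111

For odd n = 223, C(223,r) peaks at r = (n−1)/2 and (n+1)/2; the smaller is 111.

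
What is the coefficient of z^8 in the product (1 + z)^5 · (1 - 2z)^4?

48

Coefficient of z^8 = Σ_{j} C(5,j)·1^j·C(4,8-j)·(-2)^(8-j) for j from 4 to 5.
= 80 + (-32) = 48.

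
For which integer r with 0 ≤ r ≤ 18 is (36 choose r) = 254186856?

10

C(36,r) increases on 0 ≤ r ≤ 18. C(36,9) = 94143280 and C(36,10) = 254186856, so r = 10.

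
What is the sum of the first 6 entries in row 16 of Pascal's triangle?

6885

1 + 16 + 120 + 560 + 1820 + 4368 = 6885.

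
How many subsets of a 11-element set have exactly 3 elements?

165

Choose the 3 positions: C(11,3) = 165.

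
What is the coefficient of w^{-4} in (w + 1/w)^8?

General term: C(8,j)·(w)^j·(1/w)^(8-j), with w-exponent 1j − 1(8−j) = 2j − 8.
Set 2j − 8 = -4: j = 2.
C(8,2) = 28; 1^2 = 1; 1^6 = 1.
Coefficient = 28 · 1 · 1 = 28.

28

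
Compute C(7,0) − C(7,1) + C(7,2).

The partial alternating sum Σ_{k=0}^{2} (−1)^k C(7,k) = (−1)^2 C(6,2) = 15.

15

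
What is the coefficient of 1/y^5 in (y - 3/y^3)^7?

General term: C(7,j)·(y)^j·(-3/y^3)^(7-j), with y-exponent 1j − 3(7−j) = 4j − 21.
Set 4j − 21 = -5: j = 4.
C(7,4) = 35; 1^4 = 1; (-3)^3 = -27.
Coefficient = 35 · 1 · (-27) = -945.

-945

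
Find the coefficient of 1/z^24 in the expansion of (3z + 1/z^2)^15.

General term: C(15,j)·(3z)^j·(1/z^2)^(15-j), with z-exponent 1j − 2(15−j) = 3j − 30.
Set 3j − 30 = -24: j = 2.
C(15,2) = 105; 3^2 = 9; 1^13 = 1.
Coefficient = 105 · 9 · 1 = 945.

945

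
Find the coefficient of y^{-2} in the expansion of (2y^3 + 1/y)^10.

180

General term: C(10,j)·(2y^3)^j·(1/y)^(10-j), with y-exponent 3j − 1(10−j) = 4j − 10.
Set 4j − 10 = -2: j = 2.
C(10,2) = 45; 2^2 = 4; 1^8 = 1.
Coefficient = 45 · 4 · 1 = 180.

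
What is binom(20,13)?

77520

C(20,13) = C(20,7) by symmetry.
C(20,7) = (20·19·18·17·16·15·14) / 7! = 390700800 / 5040 = 77520.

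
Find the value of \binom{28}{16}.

30421755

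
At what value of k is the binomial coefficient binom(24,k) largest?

C(24,k) is maximized at k = 24/2 = 12.

12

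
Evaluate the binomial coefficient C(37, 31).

2324784

C(37,31) = C(37,6) by symmetry.
C(37,6) = (37·36·35·34·33·32) / 6! = 1673844480 / 720 = 2324784.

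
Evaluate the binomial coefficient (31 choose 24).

2629575

C(31,24) = C(31,7) by symmetry.
C(31,7) = (31·30·29·28·27·26·25) / 7! = 13253058000 / 5040 = 2629575.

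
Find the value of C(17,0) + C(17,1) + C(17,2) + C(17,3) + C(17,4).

1 + 17 + 136 + 680 + 2380 = 3214.

3214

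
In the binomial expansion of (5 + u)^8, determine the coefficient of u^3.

175000

The general term is C(8,j)·(5)^j·(u)^(8-j); the u^3 term has j = 5.
C(8,5) = 56.
Coefficient = C(8,5) · 5^5 = 56 · 3125 = 175000.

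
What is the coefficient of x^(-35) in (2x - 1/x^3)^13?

General term: C(13,j)·(2x)^j·(-1/x^3)^(13-j), with x-exponent 1j − 3(13−j) = 4j − 39.
Set 4j − 39 = -35: j = 1.
C(13,1) = 13; 2^1 = 2; (-1)^12 = 1.
Coefficient = 13 · 2 · 1 = 26.

26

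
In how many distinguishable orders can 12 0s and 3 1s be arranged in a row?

455

Choose positions for the 0s: C(15,12) = 455.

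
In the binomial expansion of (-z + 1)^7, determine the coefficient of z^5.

The general term is C(7,j)·(-z)^j·(1)^(7-j); the z^5 term has j = 5.
C(7,5) = 21.
Coefficient = C(7,5) · (-1)^5 = 21 · (-1) = -21.

-21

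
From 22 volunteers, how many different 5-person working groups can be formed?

26334

This is C(22,5) = 26334.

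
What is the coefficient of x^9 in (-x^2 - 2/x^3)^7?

General term: C(7,j)·(-x^2)^j·(-2/x^3)^(7-j), with x-exponent 2j − 3(7−j) = 5j − 21.
Set 5j − 21 = 9: j = 6.
C(7,6) = 7; (-1)^6 = 1; (-2)^1 = -2.
Coefficient = 7 · 1 · (-2) = -14.

-14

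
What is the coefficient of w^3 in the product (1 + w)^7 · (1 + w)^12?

969

Coefficient of w^3 = Σ_{j} C(7,j)·C(12,3-j) for j from 0 to 3.
= 220 + 462 + 252 + 35 = 969.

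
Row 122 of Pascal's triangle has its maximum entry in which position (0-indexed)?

C(122,k) is maximized at k = 122/2 = 61.

61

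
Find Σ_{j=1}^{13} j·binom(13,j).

Differentiating (1+x)^13 and setting x=1: Σ j·C(13,j) = 13·2^12 = 53248.

53248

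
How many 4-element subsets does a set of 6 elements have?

15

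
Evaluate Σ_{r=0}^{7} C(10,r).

968

1 + 10 + 45 + 120 + 210 + 252 + 210 + 120 = 968.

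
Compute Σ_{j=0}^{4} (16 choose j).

2517

1 + 16 + 120 + 560 + 1820 = 2517.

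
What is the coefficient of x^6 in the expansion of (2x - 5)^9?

-672000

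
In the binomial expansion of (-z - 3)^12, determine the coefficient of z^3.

The general term is C(12,j)·(-z)^j·(-3)^(12-j); the z^3 term has j = 3.
C(12,3) = 220.
Coefficient = C(12,3) · (-1)^3 · (-3)^9 = 220 · (-1) · (-19683) = 4330260.

4330260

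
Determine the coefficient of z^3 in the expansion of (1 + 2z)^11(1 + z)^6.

2990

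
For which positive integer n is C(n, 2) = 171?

19

n(n−1)/2 = 171 ⇒ n(n−1) = 342. Since 19·18 = 342, n = 19.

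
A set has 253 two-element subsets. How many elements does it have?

n(n−1)/2 = 253 ⇒ n(n−1) = 506. Since 23·22 = 506, n = 23.

23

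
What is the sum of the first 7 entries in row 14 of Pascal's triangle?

6476

1 + 14 + 91 + 364 + 1001 + 2002 + 3003 = 6476.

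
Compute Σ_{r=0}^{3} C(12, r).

299

1 + 12 + 66 + 220 = 299.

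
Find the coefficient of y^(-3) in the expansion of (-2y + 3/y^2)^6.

-4320

General term: C(6,j)·(-2y)^j·(3/y^2)^(6-j), with y-exponent 1j − 2(6−j) = 3j − 12.
Set 3j − 12 = -3: j = 3.
C(6,3) = 20; (-2)^3 = -8; 3^3 = 27.
Coefficient = 20 · (-8) · 27 = -4320.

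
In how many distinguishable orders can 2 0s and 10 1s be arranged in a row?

Choose positions for the 0s: C(12,2) = 66.

66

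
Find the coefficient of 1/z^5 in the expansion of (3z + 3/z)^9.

708588

General term: C(9,j)·(3z)^j·(3/z)^(9-j), with z-exponent 1j − 1(9−j) = 2j − 9.
Set 2j − 9 = -5: j = 2.
C(9,2) = 36; 3^2 = 9; 3^7 = 2187.
Coefficient = 36 · 9 · 2187 = 708588.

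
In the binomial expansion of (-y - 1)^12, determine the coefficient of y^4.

495

The general term is C(12,j)·(-y)^j·(-1)^(12-j); the y^4 term has j = 4.
C(12,4) = 495.
Coefficient = C(12,4) = 495.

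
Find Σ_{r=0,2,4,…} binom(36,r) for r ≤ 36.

Half of (1+1)^36 + (1−1)^36 gives the even-index sum: 2^35 = 34359738368.

34359738368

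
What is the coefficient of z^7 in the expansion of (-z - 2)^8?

16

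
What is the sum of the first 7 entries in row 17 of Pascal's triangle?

1 + 17 + 136 + 680 + 2380 + 6188 + 12376 = 21778.

21778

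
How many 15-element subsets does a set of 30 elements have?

155117520

C(30,15) = (30·29·28·27·26·25·24·23·22·21·20·19·18·17·16) / 15! = 202843204931727360000 / 1307674368000 = 155117520.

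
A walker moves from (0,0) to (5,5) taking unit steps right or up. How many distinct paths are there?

252

Each path is a sequence of 10 steps with 5 rights: C(10,5) = 252.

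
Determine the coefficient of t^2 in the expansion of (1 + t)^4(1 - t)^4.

-4

Coefficient of t^2 = Σ_{j} C(4,j)·1^j·C(4,2-j)·(-1)^(2-j) for j from 0 to 2.
= 6 + (-16) + 6 = -4.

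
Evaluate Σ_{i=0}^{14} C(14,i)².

40116600

By Vandermonde's identity, Σ C(14,i)² = C(28,14) = 40116600.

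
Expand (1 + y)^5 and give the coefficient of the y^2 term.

10

The general term is C(5,j)·(1)^j·(y)^(5-j); the y^2 term has j = 3.
C(5,3) = 10.
Coefficient = C(5,3) = 10.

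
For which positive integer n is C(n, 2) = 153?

n(n−1)/2 = 153 ⇒ n(n−1) = 306. Since 18·17 = 306, n = 18.

18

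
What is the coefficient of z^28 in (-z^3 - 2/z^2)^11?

General term: C(11,j)·(-z^3)^j·(-2/z^2)^(11-j), with z-exponent 3j − 2(11−j) = 5j − 22.
Set 5j − 22 = 28: j = 10.
C(11,10) = 11; (-1)^10 = 1; (-2)^1 = -2.
Coefficient = 11 · 1 · (-2) = -22.

-22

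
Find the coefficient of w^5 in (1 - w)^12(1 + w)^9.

-99

Coefficient of w^5 = Σ_{j} C(12,j)·(-1)^j·C(9,5-j)·1^(5-j) for j from 0 to 5.
= 126 + (-1512) + 5544 + (-7920) + 4455 + (-792) = -99.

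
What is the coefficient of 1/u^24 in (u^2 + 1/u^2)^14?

14

General term: C(14,j)·(u^2)^j·(1/u^2)^(14-j), with u-exponent 2j − 2(14−j) = 4j − 28.
Set 4j − 28 = -24: j = 1.
C(14,1) = 14; 1^1 = 1; 1^13 = 1.
Coefficient = 14 · 1 · 1 = 14.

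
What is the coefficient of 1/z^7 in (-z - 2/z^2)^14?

439296

General term: C(14,j)·(-z)^j·(-2/z^2)^(14-j), with z-exponent 1j − 2(14−j) = 3j − 28.
Set 3j − 28 = -7: j = 7.
C(14,7) = 3432; (-1)^7 = -1; (-2)^7 = -128.
Coefficient = 3432 · (-1) · (-128) = 439296.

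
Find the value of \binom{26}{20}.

C(26,20) = C(26,6) by symmetry.
C(26,6) = (26·25·24·23·22·21) / 6! = 165765600 / 720 = 230230.

230230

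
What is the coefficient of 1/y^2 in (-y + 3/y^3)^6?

General term: C(6,j)·(-y)^j·(3/y^3)^(6-j), with y-exponent 1j − 3(6−j) = 4j − 18.
Set 4j − 18 = -2: j = 4.
C(6,4) = 15; (-1)^4 = 1; 3^2 = 9.
Coefficient = 15 · 1 · 9 = 135.

135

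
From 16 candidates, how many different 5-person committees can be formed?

This is C(16,5) = 4368.

4368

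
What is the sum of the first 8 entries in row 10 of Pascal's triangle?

968

1 + 10 + 45 + 120 + 210 + 252 + 210 + 120 = 968.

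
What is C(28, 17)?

21474180

C(28,17) = C(28,11) by symmetry.
C(28,11) = (28·27·26·25·24·23·22·21·20·19·18) / 11! = 857180548224000 / 39916800 = 21474180.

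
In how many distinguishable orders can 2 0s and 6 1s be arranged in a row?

Choose positions for the 0s: C(8,2) = 28.

28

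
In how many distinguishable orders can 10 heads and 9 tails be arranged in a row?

92378

Choose positions for the heads: C(19,10) = 92378.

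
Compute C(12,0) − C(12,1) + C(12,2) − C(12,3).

The partial alternating sum Σ_{k=0}^{3} (−1)^k C(12,k) = (−1)^3 C(11,3) = -165.

-165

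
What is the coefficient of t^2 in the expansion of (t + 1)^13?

78

The general term is C(13,j)·(t)^j·(1)^(13-j); the t^2 term has j = 2.
C(13,2) = 78.
Coefficient = C(13,2) = 78.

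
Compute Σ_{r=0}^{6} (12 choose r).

1 + 12 + 66 + 220 + 495 + 792 + 924 = 2510.

2510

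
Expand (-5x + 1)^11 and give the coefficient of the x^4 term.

The general term is C(11,j)·(-5x)^j·(1)^(11-j); the x^4 term has j = 4.
C(11,4) = 330.
Coefficient = C(11,4) · (-5)^4 = 330 · 625 = 206250.

206250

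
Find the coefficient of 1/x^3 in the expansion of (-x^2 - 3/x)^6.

1458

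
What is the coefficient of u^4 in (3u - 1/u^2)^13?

-16888014

General term: C(13,j)·(3u)^j·(-1/u^2)^(13-j), with u-exponent 1j − 2(13−j) = 3j − 26.
Set 3j − 26 = 4: j = 10.
C(13,10) = 286; 3^10 = 59049; (-1)^3 = -1.
Coefficient = 286 · 59049 · (-1) = -16888014.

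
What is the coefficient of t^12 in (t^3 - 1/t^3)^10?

-120

General term: C(10,j)·(t^3)^j·(-1/t^3)^(10-j), with t-exponent 3j − 3(10−j) = 6j − 30.
Set 6j − 30 = 12: j = 7.
C(10,7) = 120; 1^7 = 1; (-1)^3 = -1.
Coefficient = 120 · 1 · (-1) = -120.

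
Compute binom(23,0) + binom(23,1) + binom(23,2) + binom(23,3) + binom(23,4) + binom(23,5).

44552

1 + 23 + 253 + 1771 + 8855 + 33649 = 44552.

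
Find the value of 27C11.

C(27,11) = (27·26·25·24·23·22·21·20·19·18·17) / 11! = 520431047136000 / 39916800 = 13037895.

13037895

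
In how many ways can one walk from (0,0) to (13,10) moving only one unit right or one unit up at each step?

1144066

Each path is a sequence of 23 steps with 13 rights: C(23,13) = 1144066.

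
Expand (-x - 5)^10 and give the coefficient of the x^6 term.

131250

The general term is C(10,j)·(-x)^j·(-5)^(10-j); the x^6 term has j = 6.
C(10,6) = 210.
Coefficient = C(10,6) · (-5)^4 = 210 · 625 = 131250.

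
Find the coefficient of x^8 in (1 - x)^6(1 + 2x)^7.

Coefficient of x^8 = Σ_{j} C(6,j)·(-1)^j·C(7,8-j)·2^(8-j) for j from 1 to 6.
= (-768) + 6720 + (-13440) + 8400 + (-1680) + 84 = -684.

-684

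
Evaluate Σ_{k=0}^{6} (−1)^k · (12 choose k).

462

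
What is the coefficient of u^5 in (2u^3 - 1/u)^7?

280

General term: C(7,j)·(2u^3)^j·(-1/u)^(7-j), with u-exponent 3j − 1(7−j) = 4j − 7.
Set 4j − 7 = 5: j = 3.
C(7,3) = 35; 2^3 = 8; (-1)^4 = 1.
Coefficient = 35 · 8 · 1 = 280.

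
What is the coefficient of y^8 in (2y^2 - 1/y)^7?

General term: C(7,j)·(2y^2)^j·(-1/y)^(7-j), with y-exponent 2j − 1(7−j) = 3j − 7.
Set 3j − 7 = 8: j = 5.
C(7,5) = 21; 2^5 = 32; (-1)^2 = 1.
Coefficient = 21 · 32 · 1 = 672.

672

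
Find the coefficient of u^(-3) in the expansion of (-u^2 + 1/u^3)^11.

462

General term: C(11,j)·(-u^2)^j·(1/u^3)^(11-j), with u-exponent 2j − 3(11−j) = 5j − 33.
Set 5j − 33 = -3: j = 6.
C(11,6) = 462; (-1)^6 = 1; 1^5 = 1.
Coefficient = 462 · 1 · 1 = 462.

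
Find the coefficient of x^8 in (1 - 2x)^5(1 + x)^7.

270

Coefficient of x^8 = Σ_{j} C(5,j)·(-2)^j·C(7,8-j)·1^(8-j) for j from 1 to 5.
= (-10) + 280 + (-1680) + 2800 + (-1120) = 270.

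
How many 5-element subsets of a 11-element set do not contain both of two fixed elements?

All 5-subsets: C(11,5) = 462. Those containing both fixed elements: C(9,3) = 84.
462 − 84 = 378.

378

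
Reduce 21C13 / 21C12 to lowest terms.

9/13

C(n,k+1)/C(n,k) = (n−k)/(k+1) = (21−12)/(12+1) = 9/13.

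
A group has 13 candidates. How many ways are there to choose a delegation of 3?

This is C(13,3) = 286.

286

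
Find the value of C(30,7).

C(30,7) = (30·29·28·27·26·25·24) / 7! = 10260432000 / 5040 = 2035800.

2035800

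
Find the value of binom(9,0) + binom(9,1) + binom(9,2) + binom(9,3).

1 + 9 + 36 + 84 = 130.

130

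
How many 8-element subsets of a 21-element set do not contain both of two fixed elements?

176358

All 8-subsets: C(21,8) = 203490. Those containing both fixed elements: C(19,6) = 27132.
203490 − 27132 = 176358.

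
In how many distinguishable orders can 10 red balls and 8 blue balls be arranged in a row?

43758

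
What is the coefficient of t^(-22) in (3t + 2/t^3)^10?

103680

General term: C(10,j)·(3t)^j·(2/t^3)^(10-j), with t-exponent 1j − 3(10−j) = 4j − 30.
Set 4j − 30 = -22: j = 2.
C(10,2) = 45; 3^2 = 9; 2^8 = 256.
Coefficient = 45 · 9 · 256 = 103680.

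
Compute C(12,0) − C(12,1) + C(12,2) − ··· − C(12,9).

-55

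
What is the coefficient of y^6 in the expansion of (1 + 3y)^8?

The general term is C(8,j)·(1)^j·(3y)^(8-j); the y^6 term has j = 2.
C(8,2) = 28.
Coefficient = C(8,2) · 3^6 = 28 · 729 = 20412.

20412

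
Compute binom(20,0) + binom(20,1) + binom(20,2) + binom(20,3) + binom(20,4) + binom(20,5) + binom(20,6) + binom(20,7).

1 + 20 + 190 + 1140 + 4845 + 15504 + 38760 + 77520 = 137980.

137980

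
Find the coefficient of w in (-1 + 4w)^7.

The general term is C(7,j)·(-1)^j·(4w)^(7-j); the w^1 term has j = 6.
C(7,6) = 7.
Coefficient = C(7,6) · 4^1 = 7 · 4 = 28.

28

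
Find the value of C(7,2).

21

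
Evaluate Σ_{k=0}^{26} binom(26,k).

The entries of row 26 sum to 2^26 = 67108864.

67108864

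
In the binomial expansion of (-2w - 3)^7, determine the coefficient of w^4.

The general term is C(7,j)·(-2w)^j·(-3)^(7-j); the w^4 term has j = 4.
C(7,4) = 35.
Coefficient = C(7,4) · (-2)^4 · (-3)^3 = 35 · 16 · (-27) = -15120.

-15120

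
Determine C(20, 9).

C(20,9) = (20·19·18·17·16·15·14·13·12) / 9! = 60949324800 / 362880 = 167960.

167960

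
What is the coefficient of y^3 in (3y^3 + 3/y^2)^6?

General term: C(6,j)·(3y^3)^j·(3/y^2)^(6-j), with y-exponent 3j − 2(6−j) = 5j − 12.
Set 5j − 12 = 3: j = 3.
C(6,3) = 20; 3^3 = 27; 3^3 = 27.
Coefficient = 20 · 27 · 27 = 14580.

14580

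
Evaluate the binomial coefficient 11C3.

165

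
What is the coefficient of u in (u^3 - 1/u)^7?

-21

General term: C(7,j)·(u^3)^j·(-1/u)^(7-j), with u-exponent 3j − 1(7−j) = 4j − 7.
Set 4j − 7 = 1: j = 2.
C(7,2) = 21; 1^2 = 1; (-1)^5 = -1.
Coefficient = 21 · 1 · (-1) = -21.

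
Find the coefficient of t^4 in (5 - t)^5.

25

The general term is C(5,j)·(5)^j·(-t)^(5-j); the t^4 term has j = 1.
C(5,1) = 5.
Coefficient = C(5,1) · 5^1 = 5 · 5 = 25.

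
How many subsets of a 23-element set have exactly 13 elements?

Choose the 13 positions: C(23,13) = 1144066.

1144066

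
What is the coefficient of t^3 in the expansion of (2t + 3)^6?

The general term is C(6,j)·(2t)^j·(3)^(6-j); the t^3 term has j = 3.
C(6,3) = 20.
Coefficient = C(6,3) · 2^3 · 3^3 = 20 · 8 · 27 = 4320.

4320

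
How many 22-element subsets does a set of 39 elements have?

C(39,22) = C(39,17) by symmetry.
C(39,17) = (39·38·37·36·35·34·33·32·31·30·29·28·27·26·25·24·23) / 17! = 18147570172421919989760000 / 355687428096000 = 51021117810.

51021117810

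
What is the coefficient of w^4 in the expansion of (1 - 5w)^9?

The general term is C(9,j)·(1)^j·(-5w)^(9-j); the w^4 term has j = 5.
C(9,5) = 126.
Coefficient = C(9,5) · (-5)^4 = 126 · 625 = 78750.

78750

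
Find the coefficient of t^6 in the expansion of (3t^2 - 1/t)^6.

1215

General term: C(6,j)·(3t^2)^j·(-1/t)^(6-j), with t-exponent 2j − 1(6−j) = 3j − 6.
Set 3j − 6 = 6: j = 4.
C(6,4) = 15; 3^4 = 81; (-1)^2 = 1.
Coefficient = 15 · 81 · 1 = 1215.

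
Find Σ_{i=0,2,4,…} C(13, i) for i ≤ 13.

4096

Half of (1+1)^13 + (1−1)^13 gives the even-index sum: 2^12 = 4096.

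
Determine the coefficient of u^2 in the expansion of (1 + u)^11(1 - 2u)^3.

1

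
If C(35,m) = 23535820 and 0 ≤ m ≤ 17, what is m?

C(35,m) increases on 0 ≤ m ≤ 17. C(35,7) = 6724520 and C(35,8) = 23535820, so m = 8.

8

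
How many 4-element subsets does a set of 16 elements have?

C(16,4) = (16·15·14·13) / 4! = 43680 / 24 = 1820.

1820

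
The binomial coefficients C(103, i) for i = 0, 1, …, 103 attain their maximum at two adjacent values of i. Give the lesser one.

51

For odd n = 103, C(103,i) peaks at i = (n−1)/2 and (n+1)/2; the lesser is 51.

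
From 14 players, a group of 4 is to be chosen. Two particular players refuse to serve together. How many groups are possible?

935

All 4-subsets: C(14,4) = 1001. Those containing both fixed elements: C(12,2) = 66.
1001 − 66 = 935.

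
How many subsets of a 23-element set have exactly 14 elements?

817190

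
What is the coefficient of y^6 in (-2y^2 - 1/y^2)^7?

General term: C(7,j)·(-2y^2)^j·(-1/y^2)^(7-j), with y-exponent 2j − 2(7−j) = 4j − 14.
Set 4j − 14 = 6: j = 5.
C(7,5) = 21; (-2)^5 = -32; (-1)^2 = 1.
Coefficient = 21 · (-32) · 1 = -672.

-672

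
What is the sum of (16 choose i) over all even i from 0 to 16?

32768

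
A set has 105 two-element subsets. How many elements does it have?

n(n−1)/2 = 105 ⇒ n(n−1) = 210. Since 15·14 = 210, n = 15.

15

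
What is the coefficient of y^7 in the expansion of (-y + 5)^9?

-900

The general term is C(9,j)·(-y)^j·(5)^(9-j); the y^7 term has j = 7.
C(9,7) = 36.
Coefficient = C(9,7) · (-1)^7 · 5^2 = 36 · (-1) · 25 = -900.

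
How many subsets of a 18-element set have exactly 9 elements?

48620

Choose the 9 positions: C(18,9) = 48620.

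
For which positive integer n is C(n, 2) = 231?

n(n−1)/2 = 231 ⇒ n(n−1) = 462. Since 22·21 = 462, n = 22.

22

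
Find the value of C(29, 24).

C(29,24) = C(29,5) by symmetry.
C(29,5) = (29·28·27·26·25) / 5! = 14250600 / 120 = 118755.

118755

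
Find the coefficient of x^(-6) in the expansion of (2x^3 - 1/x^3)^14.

192192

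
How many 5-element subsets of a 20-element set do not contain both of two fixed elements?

14688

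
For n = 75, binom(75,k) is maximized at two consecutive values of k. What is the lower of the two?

For odd n = 75, C(75,k) peaks at k = (n−1)/2 and (n+1)/2; the lower is 37.

37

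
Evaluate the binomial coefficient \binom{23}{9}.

817190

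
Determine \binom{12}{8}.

C(12,8) = C(12,4) by symmetry.
C(12,4) = (12·11·10·9) / 4! = 11880 / 24 = 495.

495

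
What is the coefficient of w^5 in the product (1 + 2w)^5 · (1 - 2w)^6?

Coefficient of w^5 = Σ_{j} C(5,j)·2^j·C(6,5-j)·(-2)^(5-j) for j from 0 to 5.
= (-192) + 2400 + (-6400) + 4800 + (-960) + 32 = -320.

-320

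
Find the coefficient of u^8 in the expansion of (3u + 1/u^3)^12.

2125764

General term: C(12,j)·(3u)^j·(1/u^3)^(12-j), with u-exponent 1j − 3(12−j) = 4j − 36.
Set 4j − 36 = 8: j = 11.
C(12,11) = 12; 3^11 = 177147; 1^1 = 1.
Coefficient = 12 · 177147 · 1 = 2125764.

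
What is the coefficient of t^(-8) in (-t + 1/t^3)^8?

70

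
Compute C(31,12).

141120525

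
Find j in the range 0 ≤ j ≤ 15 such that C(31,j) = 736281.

C(31,j) increases on 0 ≤ j ≤ 15. C(31,5) = 169911 and C(31,6) = 736281, so j = 6.

6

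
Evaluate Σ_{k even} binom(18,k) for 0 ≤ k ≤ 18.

131072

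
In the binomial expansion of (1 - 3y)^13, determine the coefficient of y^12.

6908733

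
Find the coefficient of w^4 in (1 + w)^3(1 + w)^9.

495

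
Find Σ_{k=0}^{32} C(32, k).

4294967296

Setting x = 1 in (1+x)^32 gives Σ C(32,k) = 2^32 = 4294967296.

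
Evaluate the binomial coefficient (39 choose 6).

3262623

C(39,6) = (39·38·37·36·35·34) / 6! = 2349088560 / 720 = 3262623.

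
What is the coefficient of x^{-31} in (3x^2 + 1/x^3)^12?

General term: C(12,j)·(3x^2)^j·(1/x^3)^(12-j), with x-exponent 2j − 3(12−j) = 5j − 36.
Set 5j − 36 = -31: j = 1.
C(12,1) = 12; 3^1 = 3; 1^11 = 1.
Coefficient = 12 · 3 · 1 = 36.

36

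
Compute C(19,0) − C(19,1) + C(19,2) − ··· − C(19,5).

-8568

The partial alternating sum Σ_{k=0}^{5} (−1)^k C(19,k) = (−1)^5 C(18,5) = -8568.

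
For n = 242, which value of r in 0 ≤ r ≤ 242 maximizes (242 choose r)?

121

C(242,r) is maximized at r = 242/2 = 121.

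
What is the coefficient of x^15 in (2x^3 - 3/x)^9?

General term: C(9,j)·(2x^3)^j·(-3/x)^(9-j), with x-exponent 3j − 1(9−j) = 4j − 9.
Set 4j − 9 = 15: j = 6.
C(9,6) = 84; 2^6 = 64; (-3)^3 = -27.
Coefficient = 84 · 64 · (-27) = -145152.

-145152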